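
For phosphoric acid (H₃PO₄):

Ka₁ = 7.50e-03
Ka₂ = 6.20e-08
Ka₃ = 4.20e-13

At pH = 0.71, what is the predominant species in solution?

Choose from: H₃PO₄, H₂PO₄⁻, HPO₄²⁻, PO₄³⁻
H₃PO₄

pKa1 = 2.12, pKa2 = 7.21, pKa3 = 12.38. Each pKa is the crossover between adjacent species; pH = 0.71 lies in the region where H₃PO₄ predominates.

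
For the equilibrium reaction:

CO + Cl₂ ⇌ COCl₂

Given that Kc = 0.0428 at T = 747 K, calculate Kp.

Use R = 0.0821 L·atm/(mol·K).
K_p = 6.98e-04

Δn = (moles gaseous products) − (moles gaseous reactants) = -1
T = 747 K; RT = 0.0821 × 747 = 61.3287
Kp = Kc·(RT)^Δn = 0.0428 × (61.3287)^-1 = 0.0428 × 0.0163056 = 6.98e-04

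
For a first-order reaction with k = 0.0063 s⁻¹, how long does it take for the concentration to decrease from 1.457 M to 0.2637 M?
271.32 s

From ln[A] = ln[A]₀ - k·t: t = ln([A]₀/[A])/k = ln(1.457/0.2637)/0.0063 = ln(5.5252)/0.0063 = 1.7093/0.0063 = 271.32 s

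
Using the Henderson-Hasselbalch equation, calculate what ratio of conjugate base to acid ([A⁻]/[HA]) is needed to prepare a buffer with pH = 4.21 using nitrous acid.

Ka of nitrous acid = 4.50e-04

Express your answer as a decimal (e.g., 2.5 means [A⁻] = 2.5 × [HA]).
[A⁻]/[HA] = 7.298

pKa = −log(4.50e-04) = 3.3468. pH = pKa + log([A⁻]/[HA]). 4.21 = 3.3468 + log(ratio). log(ratio) = 4.21 − 3.3468 = 0.8632. ratio = 10^(0.8632) = 7.298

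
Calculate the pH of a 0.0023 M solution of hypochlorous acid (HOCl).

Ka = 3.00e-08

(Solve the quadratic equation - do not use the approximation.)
pH = 5.08

x² + Ka×x - Ka×C = 0. Using quadratic formula: [H⁺] = 8.2916e-06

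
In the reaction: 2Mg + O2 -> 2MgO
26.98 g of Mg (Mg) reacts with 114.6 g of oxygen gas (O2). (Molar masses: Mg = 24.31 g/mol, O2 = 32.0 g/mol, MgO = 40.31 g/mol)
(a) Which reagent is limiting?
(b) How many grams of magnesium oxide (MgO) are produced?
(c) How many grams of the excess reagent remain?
(a) Mg, (b) 44.74 g, (c) 96.84 g

Moles of Mg = 26.98 g ÷ 24.31 g/mol = 1.10983 mol
Moles of O2 = 114.6 g ÷ 32.0 g/mol = 3.58125 mol
Moles ÷ coefficient: Mg: 1.10983/2 = 0.5549, O2: 3.58125/1 = 3.581
(a) Mg has the smaller value, so Mg is the limiting reagent.
(b) Moles of MgO = 1.10983 mol Mg × (2/2) = 1.10983 mol; mass = 1.10983 mol × 40.31 g/mol = 44.74 g
(c) O2 consumed = 1.10983 × (1/2) = 0.554916 mol; remaining = 3.58125 − 0.554916 = 3.02633 mol; mass = 3.02633 mol × 32.0 g/mol = 96.84 g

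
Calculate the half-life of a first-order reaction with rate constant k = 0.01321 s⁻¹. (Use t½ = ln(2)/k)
52.47 s

t½ = ln(2)/k = 0.6931/0.01321 = 52.47 s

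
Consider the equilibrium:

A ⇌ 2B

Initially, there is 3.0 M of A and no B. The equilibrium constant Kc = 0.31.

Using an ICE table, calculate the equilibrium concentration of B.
[B] = 0.890 M

ICE: [A] = 3.0 − x, [B] = 2x.
Kc = (2x)²/(3.0 − x) = 0.31 ⇒ 4x² + 0.31x − 0.93 = 0.
x = (−0.31 + √(0.31² + 4·4·0.93))/(2·4) = (−0.31 + √14.976)/8 = 0.44499.
[B] = 2x = 0.890 M.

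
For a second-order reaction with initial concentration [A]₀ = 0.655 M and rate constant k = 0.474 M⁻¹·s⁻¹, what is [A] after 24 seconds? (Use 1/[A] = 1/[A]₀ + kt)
0.0775 M

1/[A] = 1/[A]₀ + k·t = 1/0.655 + (0.474)·(24) = 1.5267 + 11.3760 = 12.9027
[A] = 1/12.9027 = 0.0775 M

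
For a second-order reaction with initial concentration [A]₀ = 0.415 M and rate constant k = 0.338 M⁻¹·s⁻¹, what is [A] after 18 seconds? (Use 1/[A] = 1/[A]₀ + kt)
0.1177 M

1/[A] = 1/[A]₀ + k·t = 1/0.415 + (0.338)·(18) = 2.4096 + 6.0840 = 8.4936
[A] = 1/8.4936 = 0.1177 M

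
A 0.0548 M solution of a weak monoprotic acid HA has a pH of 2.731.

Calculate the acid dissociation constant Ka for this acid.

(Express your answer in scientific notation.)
K_a = 6.52e-05

[H⁺] = 10^(−pH) = 10^(−2.731) = 1.858e-03 M. For HA ⇌ H⁺ + A⁻, Ka = x²/(C − x) = (1.858e-03)²/(0.0548 − 1.858e-03) = 6.52e-05.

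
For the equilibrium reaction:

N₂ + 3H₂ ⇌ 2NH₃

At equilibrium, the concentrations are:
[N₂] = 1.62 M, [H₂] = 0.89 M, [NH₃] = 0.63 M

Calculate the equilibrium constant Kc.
K_c = 0.3475

Kc = ([NH₃]^2) / ([N₂] × [H₂]^3)
   = ((0.63)^2) / ((1.62)·(0.89)^3)
   = 0.3969 / 1.142 = 0.3475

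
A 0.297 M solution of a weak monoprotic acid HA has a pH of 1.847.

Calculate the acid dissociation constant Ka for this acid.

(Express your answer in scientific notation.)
K_a = 7.15e-04

[H⁺] = 10^(−pH) = 10^(−1.847) = 1.422e-02 M. For HA ⇌ H⁺ + A⁻, Ka = x²/(C − x) = (1.422e-02)²/(0.297 − 1.422e-02) = 7.15e-04.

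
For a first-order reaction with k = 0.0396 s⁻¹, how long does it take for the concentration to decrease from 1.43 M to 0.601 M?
21.89 s

From ln[A] = ln[A]₀ - k·t: t = ln([A]₀/[A])/k = ln(1.43/0.601)/0.0396 = ln(2.3794)/0.0396 = 0.8668/0.0396 = 21.89 s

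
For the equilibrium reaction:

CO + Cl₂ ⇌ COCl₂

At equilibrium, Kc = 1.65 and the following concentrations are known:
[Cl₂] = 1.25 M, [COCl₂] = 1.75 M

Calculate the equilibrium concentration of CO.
[CO] = 0.8485 M

Kc = ([COCl₂]) / ([CO] × [Cl₂]) = 1.65
[CO]^1 = (product terms)/(Kc · other reactant terms) = 1.75 / (1.65 · 1.25) = 0.84848
[CO] = 0.8485 M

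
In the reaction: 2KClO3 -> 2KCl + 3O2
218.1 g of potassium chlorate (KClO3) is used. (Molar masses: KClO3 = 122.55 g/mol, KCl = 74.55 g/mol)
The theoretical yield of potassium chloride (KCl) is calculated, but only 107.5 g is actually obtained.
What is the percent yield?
Moles of KClO3 = 218.1 g ÷ 122.55 g/mol = 1.77968 mol
Mole ratio: 2 mol KCl / 2 mol KClO3
Moles of KCl = 1.77968 × (2/2) = 1.77968 mol
Theoretical yield = 1.77968 mol × 74.55 g/mol = 132.68 g
Actual yield = 107.5 g
Percent yield = (107.5 / 132.68) × 100% = 81.0%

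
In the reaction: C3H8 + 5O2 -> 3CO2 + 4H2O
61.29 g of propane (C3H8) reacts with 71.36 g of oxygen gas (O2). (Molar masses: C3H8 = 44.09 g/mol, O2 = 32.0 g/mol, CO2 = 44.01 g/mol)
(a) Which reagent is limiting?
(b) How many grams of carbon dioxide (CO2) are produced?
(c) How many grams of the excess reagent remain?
(a) O2, (b) 58.89 g, (c) 41.63 g

Moles of C3H8 = 61.29 g ÷ 44.09 g/mol = 1.39011 mol
Moles of O2 = 71.36 g ÷ 32.0 g/mol = 2.23 mol
Moles ÷ coefficient: C3H8: 1.39011/1 = 1.39, O2: 2.23/5 = 0.446
(a) O2 has the smaller value, so O2 is the limiting reagent.
(b) Moles of CO2 = 2.23 mol O2 × (3/5) = 1.338 mol; mass = 1.338 mol × 44.01 g/mol = 58.89 g
(c) C3H8 consumed = 2.23 × (1/5) = 0.446 mol; remaining = 1.39011 − 0.446 = 0.944111 mol; mass = 0.944111 mol × 44.09 g/mol = 41.63 g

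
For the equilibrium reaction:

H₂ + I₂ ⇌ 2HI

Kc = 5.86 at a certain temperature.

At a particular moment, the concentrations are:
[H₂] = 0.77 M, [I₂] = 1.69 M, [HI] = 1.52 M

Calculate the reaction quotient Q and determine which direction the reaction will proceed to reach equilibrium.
Q = 1.775, Q < K, reaction proceeds forward (toward products)

Q = ([HI]^2) / ([H₂] × [I₂])
  = ((1.52)^2) / ((0.77)·(1.69)) = 2.3104/1.3013 = 1.775
Since Q = 1.775 < Kc = 5.86, the reaction proceeds forward (toward products) to reach equilibrium.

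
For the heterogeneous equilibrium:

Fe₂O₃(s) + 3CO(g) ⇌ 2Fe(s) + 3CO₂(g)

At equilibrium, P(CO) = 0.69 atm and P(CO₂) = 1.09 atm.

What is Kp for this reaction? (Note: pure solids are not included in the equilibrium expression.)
K_p = 3.942

Solids (Fe₂O₃, Fe) are excluded.
Kp = P(CO₂)³/P(CO)³ = (1.09)³/(0.69)³ = 1.295/0.3285 = 3.942.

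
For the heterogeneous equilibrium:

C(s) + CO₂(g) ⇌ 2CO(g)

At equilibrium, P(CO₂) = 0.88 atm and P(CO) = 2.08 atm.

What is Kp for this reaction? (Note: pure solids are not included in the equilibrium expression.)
K_p = 4.916

Solid C is excluded.
Kp = P(CO)²/P(CO₂) = (2.08)²/0.88 = 4.326/0.88 = 4.916.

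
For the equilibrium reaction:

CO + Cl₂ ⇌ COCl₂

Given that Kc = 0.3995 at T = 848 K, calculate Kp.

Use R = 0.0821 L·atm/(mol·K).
K_p = 0.0057

Δn = (moles gaseous products) − (moles gaseous reactants) = -1
T = 848 K; RT = 0.0821 × 848 = 69.6208
Kp = Kc·(RT)^Δn = 0.3995 × (69.6208)^-1 = 0.3995 × 0.0143635 = 0.0057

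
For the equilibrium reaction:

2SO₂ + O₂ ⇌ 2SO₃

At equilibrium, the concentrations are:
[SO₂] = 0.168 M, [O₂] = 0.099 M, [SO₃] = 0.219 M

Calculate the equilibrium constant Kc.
K_c = 17.1646

Kc = ([SO₃]^2) / ([SO₂]^2 × [O₂])
   = ((0.219)^2) / ((0.168)^2·(0.099))
   = 0.047961 / 0.0027942 = 17.1646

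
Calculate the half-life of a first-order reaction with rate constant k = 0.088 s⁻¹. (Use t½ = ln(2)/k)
7.88 s

t½ = ln(2)/k = 0.6931/0.088 = 7.88 s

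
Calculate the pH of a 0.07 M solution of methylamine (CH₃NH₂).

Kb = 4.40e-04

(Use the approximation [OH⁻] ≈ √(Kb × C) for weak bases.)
pH = 11.74

[OH⁻] = √(Kb × C) = √(4.40e-04 × 0.07) = 5.5498e-03. pOH = 2.26, pH = 14 - pOH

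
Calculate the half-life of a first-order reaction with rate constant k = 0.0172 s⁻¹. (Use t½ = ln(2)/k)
40.30 s

t½ = ln(2)/k = 0.6931/0.0172 = 40.30 s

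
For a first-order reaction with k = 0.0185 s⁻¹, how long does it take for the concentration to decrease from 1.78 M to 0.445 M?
74.93 s

From ln[A] = ln[A]₀ - k·t: t = ln([A]₀/[A])/k = ln(1.78/0.445)/0.0185 = ln(4.0000)/0.0185 = 1.3863/0.0185 = 74.93 s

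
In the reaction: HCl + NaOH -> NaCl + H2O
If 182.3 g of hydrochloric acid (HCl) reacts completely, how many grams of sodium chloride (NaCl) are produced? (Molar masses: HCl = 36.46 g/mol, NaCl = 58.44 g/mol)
Moles of HCl = 182.3 g ÷ 36.46 g/mol = 5 mol
Mole ratio: 1 mol NaCl / 1 mol HCl
Moles of NaCl = 5 × (1/1) = 5 mol
Mass of NaCl = 5 mol × 58.44 g/mol = 292.2 g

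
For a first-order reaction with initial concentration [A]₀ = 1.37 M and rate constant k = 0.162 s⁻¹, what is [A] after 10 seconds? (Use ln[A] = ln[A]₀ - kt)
0.2711 M

ln[A] = ln[A]₀ - k·t = ln(1.37) - (0.162)·(10) = 0.3148 - 1.6200 = -1.3052
[A] = e^(-1.3052) = 0.2711 M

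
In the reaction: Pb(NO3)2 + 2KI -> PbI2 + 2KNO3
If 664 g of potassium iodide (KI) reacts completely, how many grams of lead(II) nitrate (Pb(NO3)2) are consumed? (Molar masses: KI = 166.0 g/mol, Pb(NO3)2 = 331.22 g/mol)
Moles of KI = 664 g ÷ 166.0 g/mol = 4 mol
Mole ratio: 1 mol Pb(NO3)2 / 2 mol KI
Moles of Pb(NO3)2 = 4 × (1/2) = 2 mol
Mass of Pb(NO3)2 = 2 mol × 331.22 g/mol = 662.4 g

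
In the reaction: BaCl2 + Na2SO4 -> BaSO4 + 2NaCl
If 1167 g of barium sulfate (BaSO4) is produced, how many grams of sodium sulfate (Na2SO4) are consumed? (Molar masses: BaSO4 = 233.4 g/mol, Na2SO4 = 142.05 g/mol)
Moles of BaSO4 = 1167 g ÷ 233.4 g/mol = 5 mol
Mole ratio: 1 mol Na2SO4 / 1 mol BaSO4
Moles of Na2SO4 = 5 × (1/1) = 5 mol
Mass of Na2SO4 = 5 mol × 142.05 g/mol = 710.2 g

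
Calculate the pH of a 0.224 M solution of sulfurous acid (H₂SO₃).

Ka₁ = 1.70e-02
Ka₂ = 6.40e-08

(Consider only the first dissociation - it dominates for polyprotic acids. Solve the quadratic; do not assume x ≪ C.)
pH = 1.27

x² + Ka₁·x − Ka₁·C = 0 with Ka₁ = 1.70e-02, C = 0.224.
x = (−Ka₁ + √(Ka₁² + 4·Ka₁·C))/2 = 5.3792e-02 M, so pH = 1.27.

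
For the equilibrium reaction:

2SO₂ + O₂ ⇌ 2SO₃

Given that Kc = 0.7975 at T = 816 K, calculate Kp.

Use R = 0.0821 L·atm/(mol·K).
K_p = 0.0119

Δn = (moles gaseous products) − (moles gaseous reactants) = -1
T = 816 K; RT = 0.0821 × 816 = 66.9936
Kp = Kc·(RT)^Δn = 0.7975 × (66.9936)^-1 = 0.7975 × 0.0149268 = 0.0119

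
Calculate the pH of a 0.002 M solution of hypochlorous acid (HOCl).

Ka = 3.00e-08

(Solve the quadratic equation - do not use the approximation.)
pH = 5.11

x² + Ka×x - Ka×C = 0. Using quadratic formula: [H⁺] = 7.7310e-06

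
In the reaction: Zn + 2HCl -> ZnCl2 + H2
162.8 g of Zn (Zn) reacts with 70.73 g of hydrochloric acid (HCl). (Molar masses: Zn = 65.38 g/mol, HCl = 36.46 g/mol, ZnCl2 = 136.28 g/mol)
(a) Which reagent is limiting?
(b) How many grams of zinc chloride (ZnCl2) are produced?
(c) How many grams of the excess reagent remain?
(a) HCl, (b) 132.2 g, (c) 99.38 g

Moles of Zn = 162.8 g ÷ 65.38 g/mol = 2.49006 mol
Moles of HCl = 70.73 g ÷ 36.46 g/mol = 1.93993 mol
Moles ÷ coefficient: Zn: 2.49006/1 = 2.49, HCl: 1.93993/2 = 0.97
(a) HCl has the smaller value, so HCl is the limiting reagent.
(b) Moles of ZnCl2 = 1.93993 mol HCl × (1/2) = 0.969967 mol; mass = 0.969967 mol × 136.28 g/mol = 132.2 g
(c) Zn consumed = 1.93993 × (1/2) = 0.969967 mol; remaining = 2.49006 − 0.969967 = 1.52009 mol; mass = 1.52009 mol × 65.38 g/mol = 99.38 g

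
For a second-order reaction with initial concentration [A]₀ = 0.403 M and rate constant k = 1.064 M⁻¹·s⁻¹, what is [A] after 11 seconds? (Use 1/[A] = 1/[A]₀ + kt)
0.0705 M

1/[A] = 1/[A]₀ + k·t = 1/0.403 + (1.064)·(11) = 2.4814 + 11.7040 = 14.1854
[A] = 1/14.1854 = 0.0705 M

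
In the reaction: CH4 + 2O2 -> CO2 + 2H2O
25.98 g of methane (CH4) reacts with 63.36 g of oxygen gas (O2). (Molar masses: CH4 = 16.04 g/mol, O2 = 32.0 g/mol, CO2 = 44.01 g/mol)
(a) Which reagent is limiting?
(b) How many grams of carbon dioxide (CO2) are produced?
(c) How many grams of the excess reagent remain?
(a) O2, (b) 43.57 g, (c) 10.1 g

Moles of CH4 = 25.98 g ÷ 16.04 g/mol = 1.6197 mol
Moles of O2 = 63.36 g ÷ 32.0 g/mol = 1.98 mol
Moles ÷ coefficient: CH4: 1.6197/1 = 1.62, O2: 1.98/2 = 0.99
(a) O2 has the smaller value, so O2 is the limiting reagent.
(b) Moles of CO2 = 1.98 mol O2 × (1/2) = 0.99 mol; mass = 0.99 mol × 44.01 g/mol = 43.57 g
(c) CH4 consumed = 1.98 × (1/2) = 0.99 mol; remaining = 1.6197 − 0.99 = 0.629701 mol; mass = 0.629701 mol × 16.04 g/mol = 10.1 g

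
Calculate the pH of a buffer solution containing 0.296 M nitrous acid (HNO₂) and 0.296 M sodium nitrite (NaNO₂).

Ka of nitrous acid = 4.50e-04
pH = 3.35

pKa = -log(4.50e-04) = 3.35. pH = pKa + log([A⁻]/[HA]) = 3.35 + log(0.296/0.296)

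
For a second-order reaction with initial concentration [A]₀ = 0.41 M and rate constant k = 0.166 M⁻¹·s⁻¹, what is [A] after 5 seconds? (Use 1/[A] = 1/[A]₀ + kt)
0.3059 M

1/[A] = 1/[A]₀ + k·t = 1/0.41 + (0.166)·(5) = 2.4390 + 0.8300 = 3.2690
[A] = 1/3.2690 = 0.3059 M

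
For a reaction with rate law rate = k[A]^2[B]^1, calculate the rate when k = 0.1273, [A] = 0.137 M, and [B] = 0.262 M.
0.000626 M/s

rate = k·[A]^2·[B]^1 = 0.1273·(0.137)^2·(0.262)^1 = 0.1273·0.018769·0.262 = 0.000626 M/s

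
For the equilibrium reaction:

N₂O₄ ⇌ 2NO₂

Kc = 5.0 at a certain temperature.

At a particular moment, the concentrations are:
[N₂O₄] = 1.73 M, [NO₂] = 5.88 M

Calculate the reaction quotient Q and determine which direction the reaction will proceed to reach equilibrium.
Q = 19.985, Q > K, reaction proceeds reverse (toward reactants)

Q = ([NO₂]^2) / ([N₂O₄])
  = ((5.88)^2) / ((1.73)) = 34.574/1.73 = 19.99
Since Q = 19.99 > Kc = 5.0, the reaction proceeds reverse (toward reactants) to reach equilibrium.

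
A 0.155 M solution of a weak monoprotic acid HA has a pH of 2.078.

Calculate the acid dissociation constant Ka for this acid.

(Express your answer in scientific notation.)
K_a = 4.76e-04

[H⁺] = 10^(−pH) = 10^(−2.078) = 8.356e-03 M. For HA ⇌ H⁺ + A⁻, Ka = x²/(C − x) = (8.356e-03)²/(0.155 − 8.356e-03) = 4.76e-04.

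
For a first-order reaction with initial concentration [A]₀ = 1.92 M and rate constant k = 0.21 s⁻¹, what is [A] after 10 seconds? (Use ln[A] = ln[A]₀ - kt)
0.2351 M

ln[A] = ln[A]₀ - k·t = ln(1.92) - (0.21)·(10) = 0.6523 - 2.1000 = -1.4477
[A] = e^(-1.4477) = 0.2351 M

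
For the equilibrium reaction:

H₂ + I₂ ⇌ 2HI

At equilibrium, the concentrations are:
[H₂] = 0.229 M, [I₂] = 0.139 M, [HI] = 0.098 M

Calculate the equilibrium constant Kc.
K_c = 0.3017

Kc = ([HI]^2) / ([H₂] × [I₂])
   = ((0.098)^2) / ((0.229)·(0.139))
   = 0.009604 / 0.031831 = 0.3017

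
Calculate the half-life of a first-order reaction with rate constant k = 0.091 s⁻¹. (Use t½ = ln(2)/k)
7.62 s

t½ = ln(2)/k = 0.6931/0.091 = 7.62 s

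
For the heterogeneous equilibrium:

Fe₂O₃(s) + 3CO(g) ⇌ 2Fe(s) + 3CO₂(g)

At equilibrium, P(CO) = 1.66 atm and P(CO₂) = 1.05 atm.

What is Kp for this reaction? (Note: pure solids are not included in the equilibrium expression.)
K_p = 0.253

Solids (Fe₂O₃, Fe) are excluded.
Kp = P(CO₂)³/P(CO)³ = (1.05)³/(1.66)³ = 1.158/4.574 = 0.253.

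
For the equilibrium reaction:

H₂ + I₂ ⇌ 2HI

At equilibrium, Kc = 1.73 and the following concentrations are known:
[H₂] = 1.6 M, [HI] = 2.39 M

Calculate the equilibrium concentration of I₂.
[I₂] = 2.0636 M

Kc = ([HI]^2) / ([H₂] × [I₂]) = 1.73
[I₂]^1 = (product terms)/(Kc · other reactant terms) = 5.7121 / (1.73 · 1.6) = 2.0636
[I₂] = 2.0636 M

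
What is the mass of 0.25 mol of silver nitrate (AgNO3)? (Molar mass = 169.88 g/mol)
Mass = 0.25 mol × 169.88 g/mol = 42.47 g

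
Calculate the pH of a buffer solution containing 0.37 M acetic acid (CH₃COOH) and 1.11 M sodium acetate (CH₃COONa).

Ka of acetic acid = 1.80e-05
pH = 5.22

pKa = -log(1.80e-05) = 4.74. pH = pKa + log([A⁻]/[HA]) = 4.74 + log(1.11/0.37)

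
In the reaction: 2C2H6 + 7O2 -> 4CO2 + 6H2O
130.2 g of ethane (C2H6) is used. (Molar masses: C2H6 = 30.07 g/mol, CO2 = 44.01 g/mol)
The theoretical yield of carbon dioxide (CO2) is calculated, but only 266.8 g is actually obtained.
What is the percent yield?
Moles of C2H6 = 130.2 g ÷ 30.07 g/mol = 4.3299 mol
Mole ratio: 4 mol CO2 / 2 mol C2H6
Moles of CO2 = 4.3299 × (4/2) = 8.65979 mol
Theoretical yield = 8.65979 mol × 44.01 g/mol = 381.12 g
Actual yield = 266.8 g
Percent yield = (266.8 / 381.12) × 100% = 70.0%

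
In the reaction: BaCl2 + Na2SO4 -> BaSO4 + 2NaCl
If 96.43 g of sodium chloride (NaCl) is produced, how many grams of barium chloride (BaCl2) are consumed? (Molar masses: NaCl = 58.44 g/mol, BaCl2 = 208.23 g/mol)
Moles of NaCl = 96.43 g ÷ 58.44 g/mol = 1.65007 mol
Mole ratio: 1 mol BaCl2 / 2 mol NaCl
Moles of BaCl2 = 1.65007 × (1/2) = 0.825034 mol
Mass of BaCl2 = 0.825034 mol × 208.23 g/mol = 171.8 g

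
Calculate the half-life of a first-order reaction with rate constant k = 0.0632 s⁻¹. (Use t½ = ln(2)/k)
10.97 s

t½ = ln(2)/k = 0.6931/0.0632 = 10.97 s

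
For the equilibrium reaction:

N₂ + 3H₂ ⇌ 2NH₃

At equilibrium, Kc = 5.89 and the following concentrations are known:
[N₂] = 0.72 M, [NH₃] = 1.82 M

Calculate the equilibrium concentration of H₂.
[H₂] = 0.9209 M

Kc = ([NH₃]^2) / ([N₂] × [H₂]^3) = 5.89
[H₂]^3 = (product terms)/(Kc · other reactant terms) = 3.3124 / (5.89 · 0.72) = 0.78108
[H₂] = (0.78108)^(1/3) = 0.9209 M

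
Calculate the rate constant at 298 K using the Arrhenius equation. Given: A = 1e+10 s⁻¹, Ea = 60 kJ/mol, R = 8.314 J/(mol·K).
3.04e-01 s⁻¹

k = A·exp(-Ea/(R·T)) = 1e+10·exp(-60000/(8.314·298)) = 1e+10·exp(-24.2173) = 1e+10·3.0379e-11 = 3.04e-01 s⁻¹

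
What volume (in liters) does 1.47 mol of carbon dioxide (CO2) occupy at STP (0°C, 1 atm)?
At STP, 1 mol of gas occupies 22.4 L
Volume = 1.47 mol × 22.4 L/mol = 32.93 L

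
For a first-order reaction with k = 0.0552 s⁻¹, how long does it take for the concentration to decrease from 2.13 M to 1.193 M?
10.50 s

From ln[A] = ln[A]₀ - k·t: t = ln([A]₀/[A])/k = ln(2.13/1.193)/0.0552 = ln(1.7854)/0.0552 = 0.5797/0.0552 = 10.50 s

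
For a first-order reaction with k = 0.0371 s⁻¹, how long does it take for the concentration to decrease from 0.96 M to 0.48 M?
18.68 s

From ln[A] = ln[A]₀ - k·t: t = ln([A]₀/[A])/k = ln(0.96/0.48)/0.0371 = ln(2.0000)/0.0371 = 0.6931/0.0371 = 18.68 s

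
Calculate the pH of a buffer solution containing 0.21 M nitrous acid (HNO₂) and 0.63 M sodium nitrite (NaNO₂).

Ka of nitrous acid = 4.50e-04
pH = 3.82

pKa = -log(4.50e-04) = 3.35. pH = pKa + log([A⁻]/[HA]) = 3.35 + log(0.63/0.21)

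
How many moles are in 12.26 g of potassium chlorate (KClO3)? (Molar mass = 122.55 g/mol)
Moles = 12.26 g ÷ 122.55 g/mol = 0.1 mol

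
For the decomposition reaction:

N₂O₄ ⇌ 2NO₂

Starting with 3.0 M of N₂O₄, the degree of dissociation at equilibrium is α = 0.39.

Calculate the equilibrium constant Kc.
K_c = 2.9921

x = α·[A]₀ = 0.39 × 3.0 = 1.17 M dissociated.
At eq: [N₂O₄] = 3.0 − 1.17 = 1.83 M; [NO₂] = 2x = 2.34 M.
Kc = [NO₂]²/[N₂O₄] = (2.34)²/1.83 = 2.992.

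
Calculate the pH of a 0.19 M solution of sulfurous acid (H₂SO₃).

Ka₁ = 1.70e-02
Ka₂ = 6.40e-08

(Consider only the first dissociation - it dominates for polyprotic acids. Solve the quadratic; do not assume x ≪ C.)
pH = 1.31

x² + Ka₁·x − Ka₁·C = 0 with Ka₁ = 1.70e-02, C = 0.19.
x = (−Ka₁ + √(Ka₁² + 4·Ka₁·C))/2 = 4.8965e-02 M, so pH = 1.31.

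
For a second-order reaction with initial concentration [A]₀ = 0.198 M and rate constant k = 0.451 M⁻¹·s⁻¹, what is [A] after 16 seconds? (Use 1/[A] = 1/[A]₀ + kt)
0.0815 M

1/[A] = 1/[A]₀ + k·t = 1/0.198 + (0.451)·(16) = 5.0505 + 7.2160 = 12.2665
[A] = 1/12.2665 = 0.0815 M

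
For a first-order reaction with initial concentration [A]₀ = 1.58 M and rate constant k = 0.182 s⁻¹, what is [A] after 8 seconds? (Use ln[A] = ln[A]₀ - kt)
0.3684 M

ln[A] = ln[A]₀ - k·t = ln(1.58) - (0.182)·(8) = 0.4574 - 1.4560 = -0.9986
[A] = e^(-0.9986) = 0.3684 M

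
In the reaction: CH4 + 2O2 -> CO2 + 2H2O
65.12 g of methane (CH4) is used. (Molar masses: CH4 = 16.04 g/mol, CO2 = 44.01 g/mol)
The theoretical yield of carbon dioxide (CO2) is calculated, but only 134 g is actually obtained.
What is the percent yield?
Moles of CH4 = 65.12 g ÷ 16.04 g/mol = 4.05985 mol
Mole ratio: 1 mol CO2 / 1 mol CH4
Moles of CO2 = 4.05985 × (1/1) = 4.05985 mol
Theoretical yield = 4.05985 mol × 44.01 g/mol = 178.67 g
Actual yield = 134 g
Percent yield = (134 / 178.67) × 100% = 75.0%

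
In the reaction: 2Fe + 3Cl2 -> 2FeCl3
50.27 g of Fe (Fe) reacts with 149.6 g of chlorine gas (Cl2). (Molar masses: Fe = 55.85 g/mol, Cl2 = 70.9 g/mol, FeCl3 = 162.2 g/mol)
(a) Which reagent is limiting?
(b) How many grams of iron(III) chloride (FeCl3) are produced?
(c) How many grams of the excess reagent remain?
(a) Fe, (b) 146 g, (c) 53.88 g

Moles of Fe = 50.27 g ÷ 55.85 g/mol = 0.90009 mol
Moles of Cl2 = 149.6 g ÷ 70.9 g/mol = 2.11001 mol
Moles ÷ coefficient: Fe: 0.90009/2 = 0.45, Cl2: 2.11001/3 = 0.7033
(a) Fe has the smaller value, so Fe is the limiting reagent.
(b) Moles of FeCl3 = 0.90009 mol Fe × (2/2) = 0.90009 mol; mass = 0.90009 mol × 162.2 g/mol = 146 g
(c) Cl2 consumed = 0.90009 × (3/2) = 1.35013 mol; remaining = 2.11001 − 1.35013 = 0.75988 mol; mass = 0.75988 mol × 70.9 g/mol = 53.88 g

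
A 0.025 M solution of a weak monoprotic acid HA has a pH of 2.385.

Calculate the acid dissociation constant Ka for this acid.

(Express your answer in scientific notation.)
K_a = 8.13e-04

[H⁺] = 10^(−pH) = 10^(−2.385) = 4.121e-03 M. For HA ⇌ H⁺ + A⁻, Ka = x²/(C − x) = (4.121e-03)²/(0.025 − 4.121e-03) = 8.13e-04.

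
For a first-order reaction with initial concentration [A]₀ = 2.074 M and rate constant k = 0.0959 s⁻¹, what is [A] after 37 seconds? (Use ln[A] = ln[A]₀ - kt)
0.0597 M

ln[A] = ln[A]₀ - k·t = ln(2.074) - (0.0959)·(37) = 0.7295 - 3.5483 = -2.8188
[A] = e^(-2.8188) = 0.0597 M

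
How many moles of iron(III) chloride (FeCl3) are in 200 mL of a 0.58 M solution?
Moles = Molarity × Volume (L)
Moles = 0.58 M × 0.2 L = 0.116 mol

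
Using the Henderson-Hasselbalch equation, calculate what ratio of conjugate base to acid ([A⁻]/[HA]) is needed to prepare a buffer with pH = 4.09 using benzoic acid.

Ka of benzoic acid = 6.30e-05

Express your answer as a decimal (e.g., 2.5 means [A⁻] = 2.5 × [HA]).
[A⁻]/[HA] = 0.775

pKa = −log(6.30e-05) = 4.2007. pH = pKa + log([A⁻]/[HA]). 4.09 = 4.2007 + log(ratio). log(ratio) = 4.09 − 4.2007 = -0.1107. ratio = 10^(-0.1107) = 0.775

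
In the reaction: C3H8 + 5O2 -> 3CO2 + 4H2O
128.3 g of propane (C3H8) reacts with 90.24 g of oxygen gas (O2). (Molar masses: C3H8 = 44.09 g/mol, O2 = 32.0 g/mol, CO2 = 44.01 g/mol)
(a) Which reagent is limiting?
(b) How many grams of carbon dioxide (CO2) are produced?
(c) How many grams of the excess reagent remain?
(a) O2, (b) 74.46 g, (c) 103.4 g

Moles of C3H8 = 128.3 g ÷ 44.09 g/mol = 2.90996 mol
Moles of O2 = 90.24 g ÷ 32.0 g/mol = 2.82 mol
Moles ÷ coefficient: C3H8: 2.90996/1 = 2.91, O2: 2.82/5 = 0.564
(a) O2 has the smaller value, so O2 is the limiting reagent.
(b) Moles of CO2 = 2.82 mol O2 × (3/5) = 1.692 mol; mass = 1.692 mol × 44.01 g/mol = 74.46 g
(c) C3H8 consumed = 2.82 × (1/5) = 0.564 mol; remaining = 2.90996 − 0.564 = 2.34596 mol; mass = 2.34596 mol × 44.09 g/mol = 103.4 g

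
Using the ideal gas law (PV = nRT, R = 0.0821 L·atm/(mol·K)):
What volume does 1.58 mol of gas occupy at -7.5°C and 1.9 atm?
T = -7.5°C + 273.15 = 265.65 K
V = nRT/P = (1.58 × 0.0821 × 265.65) / 1.9
V = 18.14 L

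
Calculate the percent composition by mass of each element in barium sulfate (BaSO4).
Ba: 58.84%, S: 13.74%, O: 27.42%

Molar mass of BaSO4 = 233.4 g/mol
% Ba = (1 × 137.33) / 233.4 × 100% = 137.33 / 233.4 × 100% = 58.84%
% S = (1 × 32.07) / 233.4 × 100% = 32.07 / 233.4 × 100% = 13.74%
% O = (4 × 16.0) / 233.4 × 100% = 64 / 233.4 × 100% = 27.42%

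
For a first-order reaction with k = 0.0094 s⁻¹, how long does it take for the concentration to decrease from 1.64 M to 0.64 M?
100.10 s

From ln[A] = ln[A]₀ - k·t: t = ln([A]₀/[A])/k = ln(1.64/0.64)/0.0094 = ln(2.5625)/0.0094 = 0.9410/0.0094 = 100.10 s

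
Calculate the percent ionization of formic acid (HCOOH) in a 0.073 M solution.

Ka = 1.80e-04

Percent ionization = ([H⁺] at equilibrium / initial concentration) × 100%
Percent ionization = 4.84%

Let x = [H⁺]. Ka = x²/(C - x) ⇒ x² + (1.80e-04)x - (1.80e-04)(0.073) = 0. x = 3.5360e-03. Percent = (3.5360e-03/0.073) × 100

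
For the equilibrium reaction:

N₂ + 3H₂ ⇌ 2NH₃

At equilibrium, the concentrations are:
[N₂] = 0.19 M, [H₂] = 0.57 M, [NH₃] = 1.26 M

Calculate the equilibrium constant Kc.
K_c = 45.1194

Kc = ([NH₃]^2) / ([N₂] × [H₂]^3)
   = ((1.26)^2) / ((0.19)·(0.57)^3)
   = 1.5876 / 0.035187 = 45.1194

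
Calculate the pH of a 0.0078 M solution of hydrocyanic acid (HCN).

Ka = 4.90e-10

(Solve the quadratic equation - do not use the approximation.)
pH = 5.71

x² + Ka×x - Ka×C = 0. Using quadratic formula: [H⁺] = 1.9547e-06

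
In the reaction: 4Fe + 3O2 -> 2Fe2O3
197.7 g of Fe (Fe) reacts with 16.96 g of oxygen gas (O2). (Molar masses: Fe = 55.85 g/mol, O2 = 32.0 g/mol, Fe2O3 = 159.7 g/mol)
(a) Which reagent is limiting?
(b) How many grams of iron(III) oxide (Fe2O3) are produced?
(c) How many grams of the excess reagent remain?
(a) O2, (b) 56.43 g, (c) 158.2 g

Moles of Fe = 197.7 g ÷ 55.85 g/mol = 3.53984 mol
Moles of O2 = 16.96 g ÷ 32.0 g/mol = 0.53 mol
Moles ÷ coefficient: Fe: 3.53984/4 = 0.885, O2: 0.53/3 = 0.1767
(a) O2 has the smaller value, so O2 is the limiting reagent.
(b) Moles of Fe2O3 = 0.53 mol O2 × (2/3) = 0.353333 mol; mass = 0.353333 mol × 159.7 g/mol = 56.43 g
(c) Fe consumed = 0.53 × (4/3) = 0.706667 mol; remaining = 3.53984 − 0.706667 = 2.83317 mol; mass = 2.83317 mol × 55.85 g/mol = 158.2 g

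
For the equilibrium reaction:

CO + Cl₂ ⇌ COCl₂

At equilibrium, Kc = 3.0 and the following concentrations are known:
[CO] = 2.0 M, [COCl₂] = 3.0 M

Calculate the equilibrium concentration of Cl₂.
[Cl₂] = 0.5000 M

Kc = ([COCl₂]) / ([CO] × [Cl₂]) = 3.0
[Cl₂]^1 = (product terms)/(Kc · other reactant terms) = 3 / (3.0 · 2) = 0.5
[Cl₂] = 0.5000 M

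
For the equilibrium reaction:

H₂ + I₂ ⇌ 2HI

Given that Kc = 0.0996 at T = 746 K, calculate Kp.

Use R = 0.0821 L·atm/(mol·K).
K_p = 0.0996

Δn = (moles gaseous products) − (moles gaseous reactants) = 0
T = 746 K; RT = 0.0821 × 746 = 61.2466
Kp = Kc·(RT)^Δn = 0.0996 × (61.2466)^0 = 0.0996 × 1 = 0.0996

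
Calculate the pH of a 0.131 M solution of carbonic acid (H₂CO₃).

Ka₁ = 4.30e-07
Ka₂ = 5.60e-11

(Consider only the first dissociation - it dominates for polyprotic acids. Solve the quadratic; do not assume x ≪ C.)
pH = 3.63

x² + Ka₁·x − Ka₁·C = 0 with Ka₁ = 4.30e-07, C = 0.131.
x = (−Ka₁ + √(Ka₁² + 4·Ka₁·C))/2 = 2.3712e-04 M, so pH = 3.63.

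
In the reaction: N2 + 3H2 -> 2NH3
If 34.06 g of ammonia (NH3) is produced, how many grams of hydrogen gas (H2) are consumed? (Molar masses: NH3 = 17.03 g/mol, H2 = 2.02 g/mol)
Moles of NH3 = 34.06 g ÷ 17.03 g/mol = 2 mol
Mole ratio: 3 mol H2 / 2 mol NH3
Moles of H2 = 2 × (3/2) = 3 mol
Mass of H2 = 3 mol × 2.02 g/mol = 6.06 g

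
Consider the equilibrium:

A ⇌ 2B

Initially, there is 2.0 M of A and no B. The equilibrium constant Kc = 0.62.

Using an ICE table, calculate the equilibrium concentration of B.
[B] = 0.969 M

ICE: [A] = 2.0 − x, [B] = 2x.
Kc = (2x)²/(2.0 − x) = 0.62 ⇒ 4x² + 0.62x − 1.24 = 0.
x = (−0.62 + √(0.62² + 4·4·1.24))/(2·4) = (−0.62 + √20.224)/8 = 0.48464.
[B] = 2x = 0.969 M.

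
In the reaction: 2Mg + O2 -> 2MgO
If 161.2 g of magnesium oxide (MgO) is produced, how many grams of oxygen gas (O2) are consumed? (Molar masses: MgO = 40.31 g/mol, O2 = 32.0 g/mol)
Moles of MgO = 161.2 g ÷ 40.31 g/mol = 3.99901 mol
Mole ratio: 1 mol O2 / 2 mol MgO
Moles of O2 = 3.99901 × (1/2) = 1.9995 mol
Mass of O2 = 1.9995 mol × 32.0 g/mol = 63.98 g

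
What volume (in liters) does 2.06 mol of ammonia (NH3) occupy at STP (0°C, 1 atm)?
At STP, 1 mol of gas occupies 22.4 L
Volume = 2.06 mol × 22.4 L/mol = 46.14 L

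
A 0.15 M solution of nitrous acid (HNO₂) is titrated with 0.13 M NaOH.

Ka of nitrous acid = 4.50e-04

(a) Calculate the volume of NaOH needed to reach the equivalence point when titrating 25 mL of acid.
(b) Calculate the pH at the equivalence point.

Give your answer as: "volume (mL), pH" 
V = 28.8 mL, pH = 8.09

(a) At equivalence: moles acid = moles base.
moles acid = 0.15 × 0.025 = 0.00375 mol; V_NaOH = 0.00375/0.13 = 0.02885 L = 28.8 mL.
(b) At equivalence, all acid → conjugate base A⁻ at [A⁻] = 0.00375/0.05385 = 0.06964 M.
Kb = Kw/Ka = 1.0e-14/4.50e-04 = 2.222e-11; [OH⁻] = √(Kb·[A⁻]) = 1.244e-06; pOH = 5.91; pH = 14 − pOH = 8.09.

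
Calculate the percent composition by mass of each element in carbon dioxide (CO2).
C: 27.29%, O: 72.71%

Molar mass of CO2 = 44.01 g/mol
% C = (1 × 12.01) / 44.01 × 100% = 12.01 / 44.01 × 100% = 27.29%
% O = (2 × 16.0) / 44.01 × 100% = 32 / 44.01 × 100% = 72.71%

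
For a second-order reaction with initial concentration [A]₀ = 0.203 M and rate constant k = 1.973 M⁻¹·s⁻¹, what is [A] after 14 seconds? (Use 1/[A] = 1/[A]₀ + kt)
0.0307 M

1/[A] = 1/[A]₀ + k·t = 1/0.203 + (1.973)·(14) = 4.9261 + 27.6220 = 32.5481
[A] = 1/32.5481 = 0.0307 M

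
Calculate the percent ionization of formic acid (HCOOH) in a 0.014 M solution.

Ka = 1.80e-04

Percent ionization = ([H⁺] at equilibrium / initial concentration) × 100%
Percent ionization = 10.7%

Let x = [H⁺]. Ka = x²/(C - x) ⇒ x² + (1.80e-04)x - (1.80e-04)(0.014) = 0. x = 1.5000e-03. Percent = (1.5000e-03/0.014) × 100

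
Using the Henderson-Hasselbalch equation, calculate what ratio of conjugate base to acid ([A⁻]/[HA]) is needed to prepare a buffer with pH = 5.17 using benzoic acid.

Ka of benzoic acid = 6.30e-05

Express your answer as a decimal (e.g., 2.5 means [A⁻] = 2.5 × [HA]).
[A⁻]/[HA] = 9.318

pKa = −log(6.30e-05) = 4.2007. pH = pKa + log([A⁻]/[HA]). 5.17 = 4.2007 + log(ratio). log(ratio) = 5.17 − 4.2007 = 0.9693. ratio = 10^(0.9693) = 9.318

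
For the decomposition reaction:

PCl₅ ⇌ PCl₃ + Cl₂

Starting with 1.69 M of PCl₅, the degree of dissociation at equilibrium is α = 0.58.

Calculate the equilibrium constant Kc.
K_c = 1.3536

x = α·[A]₀ = 0.58 × 1.69 = 0.9802 M dissociated.
At eq: [PCl₅] = 1.69 − 0.9802 = 0.7098 M; [PCl₃] = [Cl₂] = x = 0.9802 M.
Kc = [PCl₃][Cl₂]/[PCl₅] = (0.9802)²/0.7098 = 1.354.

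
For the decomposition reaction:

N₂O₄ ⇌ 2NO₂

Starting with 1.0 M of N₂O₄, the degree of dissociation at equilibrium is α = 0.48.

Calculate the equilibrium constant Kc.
K_c = 1.7723

x = α·[A]₀ = 0.48 × 1.0 = 0.48 M dissociated.
At eq: [N₂O₄] = 1.0 − 0.48 = 0.52 M; [NO₂] = 2x = 0.96 M.
Kc = [NO₂]²/[N₂O₄] = (0.96)²/0.52 = 1.772.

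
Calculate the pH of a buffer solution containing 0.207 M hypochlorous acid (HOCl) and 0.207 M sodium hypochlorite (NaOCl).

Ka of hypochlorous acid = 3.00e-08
pH = 7.52

pKa = -log(3.00e-08) = 7.52. pH = pKa + log([A⁻]/[HA]) = 7.52 + log(0.207/0.207)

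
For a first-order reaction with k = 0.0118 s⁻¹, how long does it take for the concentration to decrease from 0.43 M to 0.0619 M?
164.26 s

From ln[A] = ln[A]₀ - k·t: t = ln([A]₀/[A])/k = ln(0.43/0.0619)/0.0118 = ln(6.9467)/0.0118 = 1.9383/0.0118 = 164.26 s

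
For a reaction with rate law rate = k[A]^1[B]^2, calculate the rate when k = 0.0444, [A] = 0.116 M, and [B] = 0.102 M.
5.358e-05 M/s

rate = k·[A]^1·[B]^2 = 0.0444·(0.116)^1·(0.102)^2 = 0.0444·0.116·0.010404 = 5.358e-05 M/s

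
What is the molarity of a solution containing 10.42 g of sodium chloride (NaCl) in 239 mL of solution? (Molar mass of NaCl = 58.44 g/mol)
Moles of NaCl = 10.42 g ÷ 58.44 g/mol = 0.178303 mol
Volume = 239 mL = 0.239 L
Molarity = 0.178303 mol ÷ 0.239 L = 0.746 M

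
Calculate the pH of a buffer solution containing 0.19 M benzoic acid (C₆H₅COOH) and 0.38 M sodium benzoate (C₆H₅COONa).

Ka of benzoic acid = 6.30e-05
pH = 4.50

pKa = -log(6.30e-05) = 4.20. pH = pKa + log([A⁻]/[HA]) = 4.20 + log(0.38/0.19)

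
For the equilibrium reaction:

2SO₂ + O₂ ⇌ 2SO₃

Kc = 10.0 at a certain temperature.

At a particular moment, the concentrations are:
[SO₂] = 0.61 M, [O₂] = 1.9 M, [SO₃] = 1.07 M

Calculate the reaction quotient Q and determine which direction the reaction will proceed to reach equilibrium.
Q = 1.619, Q < K, reaction proceeds forward (toward products)

Q = ([SO₃]^2) / ([SO₂]^2 × [O₂])
  = ((1.07)^2) / ((0.61)^2·(1.9)) = 1.1449/0.70699 = 1.619
Since Q = 1.619 < Kc = 10.0, the reaction proceeds forward (toward products) to reach equilibrium.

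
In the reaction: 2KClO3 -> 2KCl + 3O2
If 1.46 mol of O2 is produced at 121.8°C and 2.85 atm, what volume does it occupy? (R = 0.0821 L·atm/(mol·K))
T = 121.8°C + 273.15 = 394.95 K
V = nRT/P = (1.46 × 0.0821 × 394.95) / 2.85
V = 16.61 L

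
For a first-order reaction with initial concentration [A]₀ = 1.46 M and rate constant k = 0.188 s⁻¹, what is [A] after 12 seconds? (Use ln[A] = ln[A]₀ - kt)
0.1530 M

ln[A] = ln[A]₀ - k·t = ln(1.46) - (0.188)·(12) = 0.3784 - 2.2560 = -1.8776
[A] = e^(-1.8776) = 0.1530 M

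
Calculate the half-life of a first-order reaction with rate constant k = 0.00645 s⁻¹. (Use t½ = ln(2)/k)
107.46 s

t½ = ln(2)/k = 0.6931/0.00645 = 107.46 s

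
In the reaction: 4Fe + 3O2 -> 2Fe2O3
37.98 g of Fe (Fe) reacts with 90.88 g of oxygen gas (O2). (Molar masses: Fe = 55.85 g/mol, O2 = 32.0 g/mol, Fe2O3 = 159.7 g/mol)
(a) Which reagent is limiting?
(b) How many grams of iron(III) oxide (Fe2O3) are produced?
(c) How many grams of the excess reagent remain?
(a) Fe, (b) 54.3 g, (c) 74.56 g

Moles of Fe = 37.98 g ÷ 55.85 g/mol = 0.680036 mol
Moles of O2 = 90.88 g ÷ 32.0 g/mol = 2.84 mol
Moles ÷ coefficient: Fe: 0.680036/4 = 0.17, O2: 2.84/3 = 0.9467
(a) Fe has the smaller value, so Fe is the limiting reagent.
(b) Moles of Fe2O3 = 0.680036 mol Fe × (2/4) = 0.340018 mol; mass = 0.340018 mol × 159.7 g/mol = 54.3 g
(c) O2 consumed = 0.680036 × (3/4) = 0.510027 mol; remaining = 2.84 − 0.510027 = 2.32997 mol; mass = 2.32997 mol × 32.0 g/mol = 74.56 g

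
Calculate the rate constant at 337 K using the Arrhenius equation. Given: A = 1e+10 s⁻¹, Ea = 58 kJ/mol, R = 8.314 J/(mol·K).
1.02e+01 s⁻¹

k = A·exp(-Ea/(R·T)) = 1e+10·exp(-58000/(8.314·337)) = 1e+10·exp(-20.7008) = 1e+10·1.0227e-09 = 1.02e+01 s⁻¹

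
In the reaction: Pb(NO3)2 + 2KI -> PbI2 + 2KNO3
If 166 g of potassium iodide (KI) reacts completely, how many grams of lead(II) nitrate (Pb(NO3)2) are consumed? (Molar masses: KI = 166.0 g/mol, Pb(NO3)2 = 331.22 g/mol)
Moles of KI = 166 g ÷ 166.0 g/mol = 1 mol
Mole ratio: 1 mol Pb(NO3)2 / 2 mol KI
Moles of Pb(NO3)2 = 1 × (1/2) = 0.5 mol
Mass of Pb(NO3)2 = 0.5 mol × 331.22 g/mol = 165.6 g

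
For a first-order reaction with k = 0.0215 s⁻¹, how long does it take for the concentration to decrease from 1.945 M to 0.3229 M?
83.52 s

From ln[A] = ln[A]₀ - k·t: t = ln([A]₀/[A])/k = ln(1.945/0.3229)/0.0215 = ln(6.0235)/0.0215 = 1.7957/0.0215 = 83.52 s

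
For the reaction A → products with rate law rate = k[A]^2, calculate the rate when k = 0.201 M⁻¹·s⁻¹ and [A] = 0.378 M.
0.02872 M/s

rate = k·[A]^2 = 0.201·(0.378)^2 = 0.201·0.142884 = 0.02872 M/s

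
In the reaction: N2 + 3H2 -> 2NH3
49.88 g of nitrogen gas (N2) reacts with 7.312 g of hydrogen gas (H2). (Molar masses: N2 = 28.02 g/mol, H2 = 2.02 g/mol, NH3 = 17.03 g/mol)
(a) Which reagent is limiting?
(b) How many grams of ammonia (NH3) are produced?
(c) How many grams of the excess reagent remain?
(a) H2, (b) 41.1 g, (c) 16.07 g

Moles of N2 = 49.88 g ÷ 28.02 g/mol = 1.78016 mol
Moles of H2 = 7.312 g ÷ 2.02 g/mol = 3.6198 mol
Moles ÷ coefficient: N2: 1.78016/1 = 1.78, H2: 3.6198/3 = 1.207
(a) H2 has the smaller value, so H2 is the limiting reagent.
(b) Moles of NH3 = 3.6198 mol H2 × (2/3) = 2.4132 mol; mass = 2.4132 mol × 17.03 g/mol = 41.1 g
(c) N2 consumed = 3.6198 × (1/3) = 1.2066 mol; remaining = 1.78016 − 1.2066 = 0.573556 mol; mass = 0.573556 mol × 28.02 g/mol = 16.07 g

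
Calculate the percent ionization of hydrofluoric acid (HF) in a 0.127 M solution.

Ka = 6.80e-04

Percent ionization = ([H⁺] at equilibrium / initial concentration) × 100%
Percent ionization = 7.05%

Let x = [H⁺]. Ka = x²/(C - x) ⇒ x² + (6.80e-04)x - (6.80e-04)(0.127) = 0. x = 8.9592e-03. Percent = (8.9592e-03/0.127) × 100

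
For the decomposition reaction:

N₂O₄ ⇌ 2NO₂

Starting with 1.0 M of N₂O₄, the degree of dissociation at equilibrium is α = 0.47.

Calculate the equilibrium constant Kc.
K_c = 1.6672

x = α·[A]₀ = 0.47 × 1.0 = 0.47 M dissociated.
At eq: [N₂O₄] = 1.0 − 0.47 = 0.53 M; [NO₂] = 2x = 0.94 M.
Kc = [NO₂]²/[N₂O₄] = (0.94)²/0.53 = 1.667.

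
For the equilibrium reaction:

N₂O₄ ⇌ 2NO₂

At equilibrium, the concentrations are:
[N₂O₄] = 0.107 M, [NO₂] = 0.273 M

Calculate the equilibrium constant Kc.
K_c = 0.6965

Kc = ([NO₂]^2) / ([N₂O₄])
   = ((0.273)^2) / ((0.107))
   = 0.074529 / 0.107 = 0.6965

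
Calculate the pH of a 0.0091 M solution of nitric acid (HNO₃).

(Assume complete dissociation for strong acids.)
pH = 2.04

[H⁺] = 0.0091 M for strong acid. pH = -log[H⁺] = -log(0.0091)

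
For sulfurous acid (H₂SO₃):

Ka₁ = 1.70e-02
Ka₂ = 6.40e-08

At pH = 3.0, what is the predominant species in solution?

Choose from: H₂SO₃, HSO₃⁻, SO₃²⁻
HSO₃⁻

pKa1 = 1.77, pKa2 = 7.19. Each pKa is the crossover between adjacent species; pH = 3.0 lies in the region where HSO₃⁻ predominates.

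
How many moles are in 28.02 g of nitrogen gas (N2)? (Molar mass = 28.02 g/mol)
Moles = 28.02 g ÷ 28.02 g/mol = 1 mol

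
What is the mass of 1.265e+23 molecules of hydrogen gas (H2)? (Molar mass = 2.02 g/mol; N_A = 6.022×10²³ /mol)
Moles = 1.265e+23 ÷ 6.022×10²³ = 0.210063 mol
Mass = 0.210063 mol × 2.02 g/mol = 0.4243 g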